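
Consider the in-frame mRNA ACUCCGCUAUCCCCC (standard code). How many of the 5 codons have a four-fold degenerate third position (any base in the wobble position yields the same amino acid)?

Codon 1 ACU (Thr): third position 4-fold.
Codon 2 CCG (Pro): third position 4-fold.
Codon 3 CUA (Leu): third position 4-fold.
Codon 4 UCC (Ser): third position 4-fold.
Codon 5 CCC (Pro): third position 4-fold.
Four-fold degenerate third positions: 5.

5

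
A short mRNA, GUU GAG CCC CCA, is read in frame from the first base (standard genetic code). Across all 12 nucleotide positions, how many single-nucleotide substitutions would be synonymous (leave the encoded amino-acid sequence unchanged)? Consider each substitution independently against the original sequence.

10

Codon 1 (GUU, Val): 3 synonymous substitutions.
Codon 2 (GAG, Glu): 1 synonymous substitution.
Codon 3 (CCC, Pro): 3 synonymous substitutions.
Codon 4 (CCA, Pro): 3 synonymous substitutions.
Total: 3 + 1 + 3 + 3 = 10.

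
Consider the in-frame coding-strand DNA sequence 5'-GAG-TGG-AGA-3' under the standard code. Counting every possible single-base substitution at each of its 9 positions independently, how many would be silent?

3

Codon 1 (GAG, Glu): 1 synonymous substitution.
Codon 2 (TGG, Trp): 0 synonymous substitutions.
Codon 3 (AGA, Arg): 2 synonymous substitutions.
Total: 1 + 0 + 2 = 3.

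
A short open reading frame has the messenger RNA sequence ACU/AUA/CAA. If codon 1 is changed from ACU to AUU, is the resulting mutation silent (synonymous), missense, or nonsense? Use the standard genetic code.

missense

Position 2 falls in codon 1: ACU → Thr.
After the substitution the codon is AUU → Ile.
Thr ≠ Ile, so this is a missense mutation.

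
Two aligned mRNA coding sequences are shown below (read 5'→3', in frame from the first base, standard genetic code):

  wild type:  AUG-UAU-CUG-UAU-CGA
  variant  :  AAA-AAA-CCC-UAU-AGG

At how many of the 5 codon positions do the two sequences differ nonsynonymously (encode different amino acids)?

3

Codon 1: AUG Met / AAA Lys — nonsynonymous.
Codon 2: UAU Tyr / AAA Lys — nonsynonymous.
Codon 3: CUG Leu / CCC Pro — nonsynonymous.
Codon 4: UAU Tyr / UAU Tyr — identical.
Codon 5: CGA Arg / AGG Arg — synonymous.
Nonsynonymous differences: 3.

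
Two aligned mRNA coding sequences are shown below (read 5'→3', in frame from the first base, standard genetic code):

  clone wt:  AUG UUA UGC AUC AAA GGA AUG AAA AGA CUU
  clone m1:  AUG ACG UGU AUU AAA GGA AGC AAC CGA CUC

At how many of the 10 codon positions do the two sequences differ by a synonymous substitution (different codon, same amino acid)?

4

Codon 1: AUG Met / AUG Met — identical.
Codon 2: UUA Leu / ACG Thr — nonsynonymous.
Codon 3: UGC Cys / UGU Cys — synonymous.
Codon 4: AUC Ile / AUU Ile — synonymous.
Codon 5: AAA Lys / AAA Lys — identical.
Codon 6: GGA Gly / GGA Gly — identical.
Codon 7: AUG Met / AGC Ser — nonsynonymous.
Codon 8: AAA Lys / AAC Asn — nonsynonymous.
Codon 9: AGA Arg / CGA Arg — synonymous.
Codon 10: CUU Leu / CUC Leu — synonymous.
Synonymous differences: 4.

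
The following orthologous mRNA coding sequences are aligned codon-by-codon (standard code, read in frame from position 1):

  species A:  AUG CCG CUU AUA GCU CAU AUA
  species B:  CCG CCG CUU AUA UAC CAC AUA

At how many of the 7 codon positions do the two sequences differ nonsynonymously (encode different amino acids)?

2

Codon 1: AUG Met / CCG Pro — nonsynonymous.
Codon 2: CCG Pro / CCG Pro — identical.
Codon 3: CUU Leu / CUU Leu — identical.
Codon 4: AUA Ile / AUA Ile — identical.
Codon 5: GCU Ala / UAC Tyr — nonsynonymous.
Codon 6: CAU His / CAC His — synonymous.
Codon 7: AUA Ile / AUA Ile — identical.
Nonsynonymous differences: 2.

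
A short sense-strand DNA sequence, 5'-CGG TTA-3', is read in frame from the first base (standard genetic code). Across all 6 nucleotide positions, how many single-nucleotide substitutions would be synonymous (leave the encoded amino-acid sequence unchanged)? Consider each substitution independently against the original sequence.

Codon 1 (CGG, Arg): 4 synonymous substitutions.
Codon 2 (TTA, Leu): 2 synonymous substitutions.
Total: 4 + 2 = 6.

6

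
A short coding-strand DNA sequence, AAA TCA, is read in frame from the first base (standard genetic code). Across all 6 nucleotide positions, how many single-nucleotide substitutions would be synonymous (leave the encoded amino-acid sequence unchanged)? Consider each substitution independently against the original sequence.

Codon 1 (AAA, Lys): 1 synonymous substitution.
Codon 2 (TCA, Ser): 3 synonymous substitutions.
Total: 1 + 3 = 4.

4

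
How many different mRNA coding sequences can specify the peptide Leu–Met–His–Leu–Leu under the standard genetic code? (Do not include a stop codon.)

432

Leu: 6 codons.
Met: 1 codon.
His: 2 codons.
Leu: 6 codons.
Leu: 6 codons.
6 × 1 × 2 × 6 × 6 = 432.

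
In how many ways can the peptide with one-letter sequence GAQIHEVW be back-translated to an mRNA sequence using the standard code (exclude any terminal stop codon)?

Gly: 4 codons.
Ala: 4 codons.
Gln: 2 codons.
Ile: 3 codons.
His: 2 codons.
Glu: 2 codons.
Val: 4 codons.
Trp: 1 codon.
4 × 4 × 2 × 3 × 2 × 2 × 4 × 1 = 1536.

1536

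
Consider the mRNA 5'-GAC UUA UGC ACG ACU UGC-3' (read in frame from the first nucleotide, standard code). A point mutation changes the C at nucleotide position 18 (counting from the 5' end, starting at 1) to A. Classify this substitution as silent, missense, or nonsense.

Position 18 falls in codon 6: UGC → Cys.
After the substitution the codon is UGA → Stop.
The new codon is a stop codon, so this is a nonsense mutation.

nonsense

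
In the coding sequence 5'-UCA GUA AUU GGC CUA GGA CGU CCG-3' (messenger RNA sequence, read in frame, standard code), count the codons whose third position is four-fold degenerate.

7

Codon 1 UCA (Ser): third position 4-fold.
Codon 2 GUA (Val): third position 4-fold.
Codon 3 AUU (Ile): third position 3-fold.
Codon 4 GGC (Gly): third position 4-fold.
Codon 5 CUA (Leu): third position 4-fold.
Codon 6 GGA (Gly): third position 4-fold.
Codon 7 CGU (Arg): third position 4-fold.
Codon 8 CCG (Pro): third position 4-fold.
Four-fold degenerate third positions: 7.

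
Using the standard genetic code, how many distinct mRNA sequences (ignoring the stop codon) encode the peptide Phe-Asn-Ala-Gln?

Phe: 2 codons.
Asn: 2 codons.
Ala: 4 codons.
Gln: 2 codons.
2 × 2 × 4 × 2 = 32.

32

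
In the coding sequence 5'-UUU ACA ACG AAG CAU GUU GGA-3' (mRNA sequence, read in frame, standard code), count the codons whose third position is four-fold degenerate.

Codon 1 UUU (Phe): third position 2-fold.
Codon 2 ACA (Thr): third position 4-fold.
Codon 3 ACG (Thr): third position 4-fold.
Codon 4 AAG (Lys): third position 2-fold.
Codon 5 CAU (His): third position 2-fold.
Codon 6 GUU (Val): third position 4-fold.
Codon 7 GGA (Gly): third position 4-fold.
Four-fold degenerate third positions: 4.

4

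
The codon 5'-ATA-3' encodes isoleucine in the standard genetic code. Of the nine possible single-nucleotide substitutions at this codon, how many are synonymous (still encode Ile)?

2

Position 1: none → 0 synonymous.
Position 2: none → 0 synonymous.
Position 3: ATT, ATC → 2 synonymous.
Total: 0 + 0 + 2 = 2.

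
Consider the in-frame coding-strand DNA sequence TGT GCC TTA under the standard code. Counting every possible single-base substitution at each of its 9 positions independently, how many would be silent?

6

Codon 1 (TGT, Cys): 1 synonymous substitution.
Codon 2 (GCC, Ala): 3 synonymous substitutions.
Codon 3 (TTA, Leu): 2 synonymous substitutions.
Total: 1 + 3 + 2 = 6.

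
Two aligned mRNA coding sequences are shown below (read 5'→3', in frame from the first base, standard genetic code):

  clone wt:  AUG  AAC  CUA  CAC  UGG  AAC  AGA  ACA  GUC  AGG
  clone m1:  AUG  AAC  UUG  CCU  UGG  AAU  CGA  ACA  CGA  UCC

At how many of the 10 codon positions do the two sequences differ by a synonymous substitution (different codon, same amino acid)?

Codon 1: AUG Met / AUG Met — identical.
Codon 2: AAC Asn / AAC Asn — identical.
Codon 3: CUA Leu / UUG Leu — synonymous.
Codon 4: CAC His / CCU Pro — nonsynonymous.
Codon 5: UGG Trp / UGG Trp — identical.
Codon 6: AAC Asn / AAU Asn — synonymous.
Codon 7: AGA Arg / CGA Arg — synonymous.
Codon 8: ACA Thr / ACA Thr — identical.
Codon 9: GUC Val / CGA Arg — nonsynonymous.
Codon 10: AGG Arg / UCC Ser — nonsynonymous.
Synonymous differences: 3.

3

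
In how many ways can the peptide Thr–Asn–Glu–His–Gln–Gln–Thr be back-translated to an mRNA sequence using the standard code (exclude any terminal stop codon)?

Thr: 4 codons.
Asn: 2 codons.
Glu: 2 codons.
His: 2 codons.
Gln: 2 codons.
Gln: 2 codons.
Thr: 4 codons.
4 × 2 × 2 × 2 × 2 × 2 × 4 = 512.

512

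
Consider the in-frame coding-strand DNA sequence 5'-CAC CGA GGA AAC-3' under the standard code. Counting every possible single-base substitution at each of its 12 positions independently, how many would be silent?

9

Codon 1 (CAC, His): 1 synonymous substitution.
Codon 2 (CGA, Arg): 4 synonymous substitutions.
Codon 3 (GGA, Gly): 3 synonymous substitutions.
Codon 4 (AAC, Asn): 1 synonymous substitution.
Total: 1 + 4 + 3 + 1 = 9.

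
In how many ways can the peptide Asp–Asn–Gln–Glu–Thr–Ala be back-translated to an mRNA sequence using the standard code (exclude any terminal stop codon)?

Asp: 2 codons.
Asn: 2 codons.
Gln: 2 codons.
Glu: 2 codons.
Thr: 4 codons.
Ala: 4 codons.
2 × 2 × 2 × 2 × 4 × 4 = 256.

256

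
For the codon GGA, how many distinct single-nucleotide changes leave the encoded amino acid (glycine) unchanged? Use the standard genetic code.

3

Position 1: none → 0 synonymous.
Position 2: none → 0 synonymous.
Position 3: GGU, GGC, GGG → 3 synonymous.
Total: 0 + 0 + 3 = 3.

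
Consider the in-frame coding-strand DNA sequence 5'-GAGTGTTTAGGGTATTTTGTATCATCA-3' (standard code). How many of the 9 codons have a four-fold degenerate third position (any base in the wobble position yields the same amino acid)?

4

Codon 1 GAG (Glu): third position 2-fold.
Codon 2 TGT (Cys): third position 2-fold.
Codon 3 TTA (Leu): third position 2-fold.
Codon 4 GGG (Gly): third position 4-fold.
Codon 5 TAT (Tyr): third position 2-fold.
Codon 6 TTT (Phe): third position 2-fold.
Codon 7 GTA (Val): third position 4-fold.
Codon 8 TCA (Ser): third position 4-fold.
Codon 9 TCA (Ser): third position 4-fold.
Four-fold degenerate third positions: 4.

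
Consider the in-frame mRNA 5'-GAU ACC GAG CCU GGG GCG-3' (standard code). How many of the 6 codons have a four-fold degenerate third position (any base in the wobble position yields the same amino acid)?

Codon 1 GAU (Asp): third position 2-fold.
Codon 2 ACC (Thr): third position 4-fold.
Codon 3 GAG (Glu): third position 2-fold.
Codon 4 CCU (Pro): third position 4-fold.
Codon 5 GGG (Gly): third position 4-fold.
Codon 6 GCG (Ala): third position 4-fold.
Four-fold degenerate third positions: 4.

4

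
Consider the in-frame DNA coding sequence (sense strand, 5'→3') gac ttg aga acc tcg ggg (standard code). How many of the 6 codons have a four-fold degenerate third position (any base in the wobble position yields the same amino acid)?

Codon 1 GAC (Asp): third position 2-fold.
Codon 2 TTG (Leu): third position 2-fold.
Codon 3 AGA (Arg): third position 2-fold.
Codon 4 ACC (Thr): third position 4-fold.
Codon 5 TCG (Ser): third position 4-fold.
Codon 6 GGG (Gly): third position 4-fold.
Four-fold degenerate third positions: 3.

3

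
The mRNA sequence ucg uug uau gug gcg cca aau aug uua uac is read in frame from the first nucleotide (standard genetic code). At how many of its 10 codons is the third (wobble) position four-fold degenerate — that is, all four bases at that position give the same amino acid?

4

Codon 1 UCG (Ser): third position 4-fold.
Codon 2 UUG (Leu): third position 2-fold.
Codon 3 UAU (Tyr): third position 2-fold.
Codon 4 GUG (Val): third position 4-fold.
Codon 5 GCG (Ala): third position 4-fold.
Codon 6 CCA (Pro): third position 4-fold.
Codon 7 AAU (Asn): third position 2-fold.
Codon 8 AUG (Met): third position 1-fold.
Codon 9 UUA (Leu): third position 2-fold.
Codon 10 UAC (Tyr): third position 2-fold.
Four-fold degenerate third positions: 4.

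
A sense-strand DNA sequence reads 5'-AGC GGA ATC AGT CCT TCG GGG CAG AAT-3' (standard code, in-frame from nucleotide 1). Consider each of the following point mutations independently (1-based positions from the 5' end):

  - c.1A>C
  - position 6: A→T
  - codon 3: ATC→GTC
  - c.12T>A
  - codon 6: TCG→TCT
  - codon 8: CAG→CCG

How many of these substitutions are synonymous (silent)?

Codon 1: AGC (Ser) → CGC (Arg) — missense.
Codon 2: GGA (Gly) → GGT (Gly) — synonymous.
Codon 3: ATC (Ile) → GTC (Val) — missense.
Codon 4: AGT (Ser) → AGA (Arg) — missense.
Codon 6: TCG (Ser) → TCT (Ser) — synonymous.
Codon 8: CAG (Gln) → CCG (Pro) — missense.
Synonymous: 2 of 6.

2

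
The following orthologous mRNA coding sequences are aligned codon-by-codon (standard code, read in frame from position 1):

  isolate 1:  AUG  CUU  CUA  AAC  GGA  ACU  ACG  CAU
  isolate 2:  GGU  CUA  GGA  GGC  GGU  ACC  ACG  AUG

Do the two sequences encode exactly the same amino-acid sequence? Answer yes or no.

no

Codon 1: AUG Met / GGU Gly — nonsynonymous.
Codon 2: CUU Leu / CUA Leu — synonymous.
Codon 3: CUA Leu / GGA Gly — nonsynonymous.
Codon 4: AAC Asn / GGC Gly — nonsynonymous.
Codon 5: GGA Gly / GGU Gly — synonymous.
Codon 6: ACU Thr / ACC Thr — synonymous.
Codon 7: ACG Thr / ACG Thr — identical.
Codon 8: CAU His / AUG Met — nonsynonymous.
Nonsynonymous differences: 4 → different protein.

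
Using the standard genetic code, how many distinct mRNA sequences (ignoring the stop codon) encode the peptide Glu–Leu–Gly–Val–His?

Glu: 2 codons.
Leu: 6 codons.
Gly: 4 codons.
Val: 4 codons.
His: 2 codons.
2 × 6 × 4 × 4 × 2 = 384.

384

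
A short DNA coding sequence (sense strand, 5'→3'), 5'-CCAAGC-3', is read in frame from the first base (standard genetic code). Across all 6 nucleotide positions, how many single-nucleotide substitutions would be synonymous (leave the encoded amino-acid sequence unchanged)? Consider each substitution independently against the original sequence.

Codon 1 (CCA, Pro): 3 synonymous substitutions.
Codon 2 (AGC, Ser): 1 synonymous substitution.
Total: 3 + 1 = 4.

4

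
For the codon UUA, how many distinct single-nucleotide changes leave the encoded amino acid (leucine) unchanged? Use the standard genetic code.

2

Position 1: CUA → 1 synonymous.
Position 2: none → 0 synonymous.
Position 3: UUG → 1 synonymous.
Total: 1 + 0 + 1 = 2.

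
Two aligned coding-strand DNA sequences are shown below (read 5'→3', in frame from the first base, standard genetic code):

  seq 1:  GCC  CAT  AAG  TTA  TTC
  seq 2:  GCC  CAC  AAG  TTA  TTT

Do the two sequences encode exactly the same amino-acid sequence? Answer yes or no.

yes

Codon 1: GCC Ala / GCC Ala — identical.
Codon 2: CAT His / CAC His — synonymous.
Codon 3: AAG Lys / AAG Lys — identical.
Codon 4: TTA Leu / TTA Leu — identical.
Codon 5: TTC Phe / TTT Phe — synonymous.
Nonsynonymous differences: 0 → same protein.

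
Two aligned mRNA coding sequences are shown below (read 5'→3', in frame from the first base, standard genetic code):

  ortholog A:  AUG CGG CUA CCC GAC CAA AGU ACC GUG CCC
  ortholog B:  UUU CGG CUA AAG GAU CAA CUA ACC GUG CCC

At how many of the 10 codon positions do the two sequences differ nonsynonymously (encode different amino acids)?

Codon 1: AUG Met / UUU Phe — nonsynonymous.
Codon 2: CGG Arg / CGG Arg — identical.
Codon 3: CUA Leu / CUA Leu — identical.
Codon 4: CCC Pro / AAG Lys — nonsynonymous.
Codon 5: GAC Asp / GAU Asp — synonymous.
Codon 6: CAA Gln / CAA Gln — identical.
Codon 7: AGU Ser / CUA Leu — nonsynonymous.
Codon 8: ACC Thr / ACC Thr — identical.
Codon 9: GUG Val / GUG Val — identical.
Codon 10: CCC Pro / CCC Pro — identical.
Nonsynonymous differences: 3.

3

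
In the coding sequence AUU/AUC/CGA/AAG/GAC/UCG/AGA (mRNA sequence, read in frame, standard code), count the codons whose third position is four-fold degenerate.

Codon 1 AUU (Ile): third position 3-fold.
Codon 2 AUC (Ile): third position 3-fold.
Codon 3 CGA (Arg): third position 4-fold.
Codon 4 AAG (Lys): third position 2-fold.
Codon 5 GAC (Asp): third position 2-fold.
Codon 6 UCG (Ser): third position 4-fold.
Codon 7 AGA (Arg): third position 2-fold.
Four-fold degenerate third positions: 2.

2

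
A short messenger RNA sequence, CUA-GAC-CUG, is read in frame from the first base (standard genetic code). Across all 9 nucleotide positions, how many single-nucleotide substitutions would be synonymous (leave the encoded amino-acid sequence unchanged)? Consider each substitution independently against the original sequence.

9

Codon 1 (CUA, Leu): 4 synonymous substitutions.
Codon 2 (GAC, Asp): 1 synonymous substitution.
Codon 3 (CUG, Leu): 4 synonymous substitutions.
Total: 4 + 1 + 4 = 9.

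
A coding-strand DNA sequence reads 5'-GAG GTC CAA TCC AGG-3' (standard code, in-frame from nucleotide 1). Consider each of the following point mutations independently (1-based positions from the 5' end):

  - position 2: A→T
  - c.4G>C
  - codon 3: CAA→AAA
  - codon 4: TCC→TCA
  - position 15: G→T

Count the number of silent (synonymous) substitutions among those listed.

1

Codon 1: GAG (Glu) → GTG (Val) — missense.
Codon 2: GTC (Val) → CTC (Leu) — missense.
Codon 3: CAA (Gln) → AAA (Lys) — missense.
Codon 4: TCC (Ser) → TCA (Ser) — synonymous.
Codon 5: AGG (Arg) → AGT (Ser) — missense.
Synonymous: 1 of 5.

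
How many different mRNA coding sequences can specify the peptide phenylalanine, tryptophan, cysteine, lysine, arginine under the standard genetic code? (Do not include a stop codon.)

48

Phe: 2 codons.
Trp: 1 codon.
Cys: 2 codons.
Lys: 2 codons.
Arg: 6 codons.
2 × 1 × 2 × 2 × 6 = 48.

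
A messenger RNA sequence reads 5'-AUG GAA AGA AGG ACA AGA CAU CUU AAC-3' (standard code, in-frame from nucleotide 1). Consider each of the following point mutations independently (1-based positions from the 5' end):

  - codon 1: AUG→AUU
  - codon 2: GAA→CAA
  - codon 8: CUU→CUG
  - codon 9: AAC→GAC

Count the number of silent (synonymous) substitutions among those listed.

Codon 1: AUG (Met) → AUU (Ile) — missense.
Codon 2: GAA (Glu) → CAA (Gln) — missense.
Codon 8: CUU (Leu) → CUG (Leu) — synonymous.
Codon 9: AAC (Asn) → GAC (Asp) — missense.
Synonymous: 1 of 4.

1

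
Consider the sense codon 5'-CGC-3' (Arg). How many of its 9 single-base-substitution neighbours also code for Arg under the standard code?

3

Position 1: none → 0 synonymous.
Position 2: none → 0 synonymous.
Position 3: CGU, CGA, CGG → 3 synonymous.
Total: 0 + 0 + 3 = 3.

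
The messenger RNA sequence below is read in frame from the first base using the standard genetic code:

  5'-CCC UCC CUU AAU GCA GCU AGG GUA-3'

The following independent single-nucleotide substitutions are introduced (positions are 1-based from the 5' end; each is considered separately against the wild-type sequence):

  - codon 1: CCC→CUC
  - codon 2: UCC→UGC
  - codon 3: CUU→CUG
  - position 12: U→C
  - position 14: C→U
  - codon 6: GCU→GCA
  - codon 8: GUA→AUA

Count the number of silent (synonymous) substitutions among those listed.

3

Codon 1: CCC (Pro) → CUC (Leu) — missense.
Codon 2: UCC (Ser) → UGC (Cys) — missense.
Codon 3: CUU (Leu) → CUG (Leu) — synonymous.
Codon 4: AAU (Asn) → AAC (Asn) — synonymous.
Codon 5: GCA (Ala) → GUA (Val) — missense.
Codon 6: GCU (Ala) → GCA (Ala) — synonymous.
Codon 8: GUA (Val) → AUA (Ile) — missense.
Synonymous: 3 of 7.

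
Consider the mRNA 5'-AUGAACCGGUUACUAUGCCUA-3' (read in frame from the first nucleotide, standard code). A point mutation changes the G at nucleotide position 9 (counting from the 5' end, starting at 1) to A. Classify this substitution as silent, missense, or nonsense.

Position 9 falls in codon 3: CGG → Arg.
After the substitution the codon is CGA → Arg.
Both encode Arg, so the change is synonymous.

silent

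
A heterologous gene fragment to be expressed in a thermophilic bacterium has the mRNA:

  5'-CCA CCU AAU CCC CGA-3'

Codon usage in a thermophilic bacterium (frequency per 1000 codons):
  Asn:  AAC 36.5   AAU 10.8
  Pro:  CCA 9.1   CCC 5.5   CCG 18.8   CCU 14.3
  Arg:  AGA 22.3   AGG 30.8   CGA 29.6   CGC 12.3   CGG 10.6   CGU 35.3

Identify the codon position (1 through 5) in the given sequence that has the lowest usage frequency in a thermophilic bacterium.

4

Codon 1 CCA (Pro): 9.1 per 1000.
Codon 2 CCU (Pro): 14.3 per 1000.
Codon 3 AAU (Asn): 10.8 per 1000.
Codon 4 CCC (Pro): 5.5 per 1000.
Codon 5 CGA (Arg): 29.6 per 1000.
Lowest frequency is 5.5 at codon 4.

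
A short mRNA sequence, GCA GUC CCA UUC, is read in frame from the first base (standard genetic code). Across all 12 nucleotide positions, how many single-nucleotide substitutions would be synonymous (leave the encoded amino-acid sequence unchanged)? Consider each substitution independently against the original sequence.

10

Codon 1 (GCA, Ala): 3 synonymous substitutions.
Codon 2 (GUC, Val): 3 synonymous substitutions.
Codon 3 (CCA, Pro): 3 synonymous substitutions.
Codon 4 (UUC, Phe): 1 synonymous substitution.
Total: 3 + 3 + 3 + 1 = 10.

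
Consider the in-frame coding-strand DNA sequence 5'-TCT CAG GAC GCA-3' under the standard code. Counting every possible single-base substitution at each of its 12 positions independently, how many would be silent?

8

Codon 1 (TCT, Ser): 3 synonymous substitutions.
Codon 2 (CAG, Gln): 1 synonymous substitution.
Codon 3 (GAC, Asp): 1 synonymous substitution.
Codon 4 (GCA, Ala): 3 synonymous substitutions.
Total: 3 + 1 + 1 + 3 = 8.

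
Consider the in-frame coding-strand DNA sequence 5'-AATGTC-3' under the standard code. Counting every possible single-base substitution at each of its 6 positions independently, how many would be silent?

4

Codon 1 (AAT, Asn): 1 synonymous substitution.
Codon 2 (GTC, Val): 3 synonymous substitutions.
Total: 1 + 3 = 4.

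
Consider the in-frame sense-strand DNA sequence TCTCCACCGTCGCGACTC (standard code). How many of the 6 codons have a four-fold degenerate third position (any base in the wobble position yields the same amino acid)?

6

Codon 1 TCT (Ser): third position 4-fold.
Codon 2 CCA (Pro): third position 4-fold.
Codon 3 CCG (Pro): third position 4-fold.
Codon 4 TCG (Ser): third position 4-fold.
Codon 5 CGA (Arg): third position 4-fold.
Codon 6 CTC (Leu): third position 4-fold.
Four-fold degenerate third positions: 6.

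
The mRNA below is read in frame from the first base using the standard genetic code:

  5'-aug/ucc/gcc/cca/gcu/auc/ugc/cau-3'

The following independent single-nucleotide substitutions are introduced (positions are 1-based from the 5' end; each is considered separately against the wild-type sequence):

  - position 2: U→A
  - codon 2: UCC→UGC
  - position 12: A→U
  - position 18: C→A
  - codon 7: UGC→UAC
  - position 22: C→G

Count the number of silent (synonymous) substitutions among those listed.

2

Codon 1: AUG (Met) → AAG (Lys) — missense.
Codon 2: UCC (Ser) → UGC (Cys) — missense.
Codon 4: CCA (Pro) → CCU (Pro) — synonymous.
Codon 6: AUC (Ile) → AUA (Ile) — synonymous.
Codon 7: UGC (Cys) → UAC (Tyr) — missense.
Codon 8: CAU (His) → GAU (Asp) — missense.
Synonymous: 2 of 6.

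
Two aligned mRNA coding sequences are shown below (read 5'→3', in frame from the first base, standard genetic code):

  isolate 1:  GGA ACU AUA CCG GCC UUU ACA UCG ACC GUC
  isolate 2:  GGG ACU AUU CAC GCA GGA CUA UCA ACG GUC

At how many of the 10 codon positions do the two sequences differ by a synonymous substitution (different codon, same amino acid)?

Codon 1: GGA Gly / GGG Gly — synonymous.
Codon 2: ACU Thr / ACU Thr — identical.
Codon 3: AUA Ile / AUU Ile — synonymous.
Codon 4: CCG Pro / CAC His — nonsynonymous.
Codon 5: GCC Ala / GCA Ala — synonymous.
Codon 6: UUU Phe / GGA Gly — nonsynonymous.
Codon 7: ACA Thr / CUA Leu — nonsynonymous.
Codon 8: UCG Ser / UCA Ser — synonymous.
Codon 9: ACC Thr / ACG Thr — synonymous.
Codon 10: GUC Val / GUC Val — identical.
Synonymous differences: 5.

5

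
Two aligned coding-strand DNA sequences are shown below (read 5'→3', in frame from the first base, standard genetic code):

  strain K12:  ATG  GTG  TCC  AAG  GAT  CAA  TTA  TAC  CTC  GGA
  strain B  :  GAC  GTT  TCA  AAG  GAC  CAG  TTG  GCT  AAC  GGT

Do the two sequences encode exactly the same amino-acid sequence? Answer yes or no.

no

Codon 1: ATG Met / GAC Asp — nonsynonymous.
Codon 2: GTG Val / GTT Val — synonymous.
Codon 3: TCC Ser / TCA Ser — synonymous.
Codon 4: AAG Lys / AAG Lys — identical.
Codon 5: GAT Asp / GAC Asp — synonymous.
Codon 6: CAA Gln / CAG Gln — synonymous.
Codon 7: TTA Leu / TTG Leu — synonymous.
Codon 8: TAC Tyr / GCT Ala — nonsynonymous.
Codon 9: CTC Leu / AAC Asn — nonsynonymous.
Codon 10: GGA Gly / GGT Gly — synonymous.
Nonsynonymous differences: 3 → different protein.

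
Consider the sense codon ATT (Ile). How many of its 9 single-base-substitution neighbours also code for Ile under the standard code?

Position 1: none → 0 synonymous.
Position 2: none → 0 synonymous.
Position 3: ATC, ATA → 2 synonymous.
Total: 0 + 0 + 2 = 2.

2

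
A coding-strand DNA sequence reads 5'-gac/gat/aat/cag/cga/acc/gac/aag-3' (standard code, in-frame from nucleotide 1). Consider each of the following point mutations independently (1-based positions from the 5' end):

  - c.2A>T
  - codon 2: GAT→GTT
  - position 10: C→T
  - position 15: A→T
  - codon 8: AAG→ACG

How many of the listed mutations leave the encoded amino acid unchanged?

Codon 1: GAC (Asp) → GTC (Val) — missense.
Codon 2: GAT (Asp) → GTT (Val) — missense.
Codon 4: CAG (Gln) → TAG (Stop) — nonsense.
Codon 5: CGA (Arg) → CGT (Arg) — synonymous.
Codon 8: AAG (Lys) → ACG (Thr) — missense.
Synonymous: 1 of 5.

1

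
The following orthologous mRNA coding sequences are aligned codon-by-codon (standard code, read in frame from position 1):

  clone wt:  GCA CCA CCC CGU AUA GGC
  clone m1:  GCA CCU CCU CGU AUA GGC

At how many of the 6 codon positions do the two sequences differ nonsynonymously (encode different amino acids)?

Codon 1: GCA Ala / GCA Ala — identical.
Codon 2: CCA Pro / CCU Pro — synonymous.
Codon 3: CCC Pro / CCU Pro — synonymous.
Codon 4: CGU Arg / CGU Arg — identical.
Codon 5: AUA Ile / AUA Ile — identical.
Codon 6: GGC Gly / GGC Gly — identical.
Nonsynonymous differences: 0.

0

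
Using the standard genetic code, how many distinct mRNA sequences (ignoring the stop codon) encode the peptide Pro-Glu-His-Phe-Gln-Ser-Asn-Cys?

Pro: 4 codons.
Glu: 2 codons.
His: 2 codons.
Phe: 2 codons.
Gln: 2 codons.
Ser: 6 codons.
Asn: 2 codons.
Cys: 2 codons.
4 × 2 × 2 × 2 × 2 × 6 × 2 × 2 = 1536.

1536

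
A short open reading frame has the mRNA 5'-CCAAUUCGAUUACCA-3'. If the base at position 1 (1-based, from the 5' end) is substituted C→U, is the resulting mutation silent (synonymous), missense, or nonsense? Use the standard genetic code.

Position 1 falls in codon 1: CCA → Pro.
After the substitution the codon is UCA → Ser.
Pro ≠ Ser, so this is a missense mutation.

missense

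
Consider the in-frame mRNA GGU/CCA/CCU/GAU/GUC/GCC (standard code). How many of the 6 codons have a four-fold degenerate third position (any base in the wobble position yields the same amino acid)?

Codon 1 GGU (Gly): third position 4-fold.
Codon 2 CCA (Pro): third position 4-fold.
Codon 3 CCU (Pro): third position 4-fold.
Codon 4 GAU (Asp): third position 2-fold.
Codon 5 GUC (Val): third position 4-fold.
Codon 6 GCC (Ala): third position 4-fold.
Four-fold degenerate third positions: 5.

5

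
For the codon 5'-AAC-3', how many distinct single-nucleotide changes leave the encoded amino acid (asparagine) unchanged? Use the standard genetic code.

1

Position 1: none → 0 synonymous.
Position 2: none → 0 synonymous.
Position 3: AAU → 1 synonymous.
Total: 0 + 0 + 1 = 1.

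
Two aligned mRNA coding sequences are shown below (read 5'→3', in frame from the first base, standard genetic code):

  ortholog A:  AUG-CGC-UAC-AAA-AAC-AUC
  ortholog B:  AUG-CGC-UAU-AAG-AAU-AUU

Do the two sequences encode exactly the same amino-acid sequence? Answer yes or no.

yes

Codon 1: AUG Met / AUG Met — identical.
Codon 2: CGC Arg / CGC Arg — identical.
Codon 3: UAC Tyr / UAU Tyr — synonymous.
Codon 4: AAA Lys / AAG Lys — synonymous.
Codon 5: AAC Asn / AAU Asn — synonymous.
Codon 6: AUC Ile / AUU Ile — synonymous.
Nonsynonymous differences: 0 → same protein.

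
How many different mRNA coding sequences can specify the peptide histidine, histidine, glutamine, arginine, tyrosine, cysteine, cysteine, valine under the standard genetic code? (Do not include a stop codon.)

His: 2 codons.
His: 2 codons.
Gln: 2 codons.
Arg: 6 codons.
Tyr: 2 codons.
Cys: 2 codons.
Cys: 2 codons.
Val: 4 codons.
2 × 2 × 2 × 6 × 2 × 2 × 2 × 4 = 1536.

1536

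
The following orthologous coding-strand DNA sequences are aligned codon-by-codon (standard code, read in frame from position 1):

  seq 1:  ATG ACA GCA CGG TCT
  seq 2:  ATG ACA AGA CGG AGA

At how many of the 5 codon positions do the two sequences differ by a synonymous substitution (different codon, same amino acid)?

Codon 1: ATG Met / ATG Met — identical.
Codon 2: ACA Thr / ACA Thr — identical.
Codon 3: GCA Ala / AGA Arg — nonsynonymous.
Codon 4: CGG Arg / CGG Arg — identical.
Codon 5: TCT Ser / AGA Arg — nonsynonymous.
Synonymous differences: 0.

0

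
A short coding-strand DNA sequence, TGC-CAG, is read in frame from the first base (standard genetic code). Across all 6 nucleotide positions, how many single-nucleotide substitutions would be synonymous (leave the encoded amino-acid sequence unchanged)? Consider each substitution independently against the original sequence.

2

Codon 1 (TGC, Cys): 1 synonymous substitution.
Codon 2 (CAG, Gln): 1 synonymous substitution.
Total: 1 + 1 = 2.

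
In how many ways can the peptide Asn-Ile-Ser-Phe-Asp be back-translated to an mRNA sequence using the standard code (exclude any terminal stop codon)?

Asn: 2 codons.
Ile: 3 codons.
Ser: 6 codons.
Phe: 2 codons.
Asp: 2 codons.
2 × 3 × 6 × 2 × 2 = 144.

144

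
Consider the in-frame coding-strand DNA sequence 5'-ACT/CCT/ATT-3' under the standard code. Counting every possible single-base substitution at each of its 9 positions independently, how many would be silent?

Codon 1 (ACT, Thr): 3 synonymous substitutions.
Codon 2 (CCT, Pro): 3 synonymous substitutions.
Codon 3 (ATT, Ile): 2 synonymous substitutions.
Total: 3 + 3 + 2 = 8.

8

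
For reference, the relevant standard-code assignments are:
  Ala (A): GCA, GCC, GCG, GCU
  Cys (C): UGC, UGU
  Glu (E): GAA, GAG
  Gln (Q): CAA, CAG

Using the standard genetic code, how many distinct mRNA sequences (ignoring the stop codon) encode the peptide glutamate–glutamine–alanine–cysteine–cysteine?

Glu: 2 codons.
Gln: 2 codons.
Ala: 4 codons.
Cys: 2 codons.
Cys: 2 codons.
2 × 2 × 4 × 2 × 2 = 64.

64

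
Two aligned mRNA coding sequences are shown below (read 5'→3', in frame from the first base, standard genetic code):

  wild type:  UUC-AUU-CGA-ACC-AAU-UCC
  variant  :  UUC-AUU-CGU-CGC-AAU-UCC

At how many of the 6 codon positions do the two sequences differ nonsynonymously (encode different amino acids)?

1

Codon 1: UUC Phe / UUC Phe — identical.
Codon 2: AUU Ile / AUU Ile — identical.
Codon 3: CGA Arg / CGU Arg — synonymous.
Codon 4: ACC Thr / CGC Arg — nonsynonymous.
Codon 5: AAU Asn / AAU Asn — identical.
Codon 6: UCC Ser / UCC Ser — identical.
Nonsynonymous differences: 1.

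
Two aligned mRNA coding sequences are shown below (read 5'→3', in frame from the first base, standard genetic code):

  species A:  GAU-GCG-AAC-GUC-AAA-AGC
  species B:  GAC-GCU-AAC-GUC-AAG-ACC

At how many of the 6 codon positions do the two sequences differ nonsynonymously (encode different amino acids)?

Codon 1: GAU Asp / GAC Asp — synonymous.
Codon 2: GCG Ala / GCU Ala — synonymous.
Codon 3: AAC Asn / AAC Asn — identical.
Codon 4: GUC Val / GUC Val — identical.
Codon 5: AAA Lys / AAG Lys — synonymous.
Codon 6: AGC Ser / ACC Thr — nonsynonymous.
Nonsynonymous differences: 1.

1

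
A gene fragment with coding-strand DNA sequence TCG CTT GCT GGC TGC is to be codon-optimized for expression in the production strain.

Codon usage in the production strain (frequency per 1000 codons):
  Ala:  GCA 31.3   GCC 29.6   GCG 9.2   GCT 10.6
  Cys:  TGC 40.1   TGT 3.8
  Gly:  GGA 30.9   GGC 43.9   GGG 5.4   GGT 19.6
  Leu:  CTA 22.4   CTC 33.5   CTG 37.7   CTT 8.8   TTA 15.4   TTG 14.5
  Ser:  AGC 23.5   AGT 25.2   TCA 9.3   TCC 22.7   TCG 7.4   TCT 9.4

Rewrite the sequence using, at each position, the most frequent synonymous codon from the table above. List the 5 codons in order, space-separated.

Codon 1 (Ser): best is AGT at 25.2.
Codon 2 (Leu): best is CTG at 37.7.
Codon 3 (Ala): best is GCA at 31.3.
Codon 4 (Gly): best is GGC at 43.9.
Codon 5 (Cys): best is TGC at 40.1.

AGT CTG GCA GGC TGC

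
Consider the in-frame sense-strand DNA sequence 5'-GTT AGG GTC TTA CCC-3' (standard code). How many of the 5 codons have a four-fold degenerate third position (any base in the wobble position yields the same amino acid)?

Codon 1 GTT (Val): third position 4-fold.
Codon 2 AGG (Arg): third position 2-fold.
Codon 3 GTC (Val): third position 4-fold.
Codon 4 TTA (Leu): third position 2-fold.
Codon 5 CCC (Pro): third position 4-fold.
Four-fold degenerate third positions: 3.

3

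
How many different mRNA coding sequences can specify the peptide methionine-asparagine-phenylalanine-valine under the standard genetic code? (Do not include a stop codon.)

Met: 1 codon.
Asn: 2 codons.
Phe: 2 codons.
Val: 4 codons.
1 × 2 × 2 × 4 = 16.

16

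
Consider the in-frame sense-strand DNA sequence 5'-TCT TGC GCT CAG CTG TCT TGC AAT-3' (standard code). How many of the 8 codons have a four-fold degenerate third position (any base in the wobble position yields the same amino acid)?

Codon 1 TCT (Ser): third position 4-fold.
Codon 2 TGC (Cys): third position 2-fold.
Codon 3 GCT (Ala): third position 4-fold.
Codon 4 CAG (Gln): third position 2-fold.
Codon 5 CTG (Leu): third position 4-fold.
Codon 6 TCT (Ser): third position 4-fold.
Codon 7 TGC (Cys): third position 2-fold.
Codon 8 AAT (Asn): third position 2-fold.
Four-fold degenerate third positions: 4.

4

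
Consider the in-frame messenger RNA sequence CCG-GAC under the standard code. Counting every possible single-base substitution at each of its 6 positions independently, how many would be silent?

Codon 1 (CCG, Pro): 3 synonymous substitutions.
Codon 2 (GAC, Asp): 1 synonymous substitution.
Total: 3 + 1 = 4.

4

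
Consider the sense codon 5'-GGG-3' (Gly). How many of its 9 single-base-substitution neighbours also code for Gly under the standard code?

Position 1: none → 0 synonymous.
Position 2: none → 0 synonymous.
Position 3: GGU, GGC, GGA → 3 synonymous.
Total: 0 + 0 + 3 = 3.

3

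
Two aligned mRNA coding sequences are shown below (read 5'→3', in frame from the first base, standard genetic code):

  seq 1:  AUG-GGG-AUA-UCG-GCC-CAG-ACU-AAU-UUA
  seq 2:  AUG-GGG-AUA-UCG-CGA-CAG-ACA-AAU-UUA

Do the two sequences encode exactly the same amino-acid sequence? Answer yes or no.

no

Codon 1: AUG Met / AUG Met — identical.
Codon 2: GGG Gly / GGG Gly — identical.
Codon 3: AUA Ile / AUA Ile — identical.
Codon 4: UCG Ser / UCG Ser — identical.
Codon 5: GCC Ala / CGA Arg — nonsynonymous.
Codon 6: CAG Gln / CAG Gln — identical.
Codon 7: ACU Thr / ACA Thr — synonymous.
Codon 8: AAU Asn / AAU Asn — identical.
Codon 9: UUA Leu / UUA Leu — identical.
Nonsynonymous differences: 1 → different protein.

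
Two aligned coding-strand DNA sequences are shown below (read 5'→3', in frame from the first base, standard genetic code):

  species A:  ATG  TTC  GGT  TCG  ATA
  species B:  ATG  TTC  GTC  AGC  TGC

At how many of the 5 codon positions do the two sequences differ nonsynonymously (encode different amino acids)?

Codon 1: ATG Met / ATG Met — identical.
Codon 2: TTC Phe / TTC Phe — identical.
Codon 3: GGT Gly / GTC Val — nonsynonymous.
Codon 4: TCG Ser / AGC Ser — synonymous.
Codon 5: ATA Ile / TGC Cys — nonsynonymous.
Nonsynonymous differences: 2.

2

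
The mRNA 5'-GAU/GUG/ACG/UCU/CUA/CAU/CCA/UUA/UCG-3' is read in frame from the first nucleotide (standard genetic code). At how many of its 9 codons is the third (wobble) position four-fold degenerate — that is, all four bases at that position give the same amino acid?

Codon 1 GAU (Asp): third position 2-fold.
Codon 2 GUG (Val): third position 4-fold.
Codon 3 ACG (Thr): third position 4-fold.
Codon 4 UCU (Ser): third position 4-fold.
Codon 5 CUA (Leu): third position 4-fold.
Codon 6 CAU (His): third position 2-fold.
Codon 7 CCA (Pro): third position 4-fold.
Codon 8 UUA (Leu): third position 2-fold.
Codon 9 UCG (Ser): third position 4-fold.
Four-fold degenerate third positions: 6.

6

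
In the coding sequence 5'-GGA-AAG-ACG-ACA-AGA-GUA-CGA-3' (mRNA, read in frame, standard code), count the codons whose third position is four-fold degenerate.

Codon 1 GGA (Gly): third position 4-fold.
Codon 2 AAG (Lys): third position 2-fold.
Codon 3 ACG (Thr): third position 4-fold.
Codon 4 ACA (Thr): third position 4-fold.
Codon 5 AGA (Arg): third position 2-fold.
Codon 6 GUA (Val): third position 4-fold.
Codon 7 CGA (Arg): third position 4-fold.
Four-fold degenerate third positions: 5.

5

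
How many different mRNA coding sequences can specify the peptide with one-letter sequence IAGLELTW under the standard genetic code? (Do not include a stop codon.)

Ile: 3 codons.
Ala: 4 codons.
Gly: 4 codons.
Leu: 6 codons.
Glu: 2 codons.
Leu: 6 codons.
Thr: 4 codons.
Trp: 1 codon.
3 × 4 × 4 × 6 × 2 × 6 × 4 × 1 = 13824.

13824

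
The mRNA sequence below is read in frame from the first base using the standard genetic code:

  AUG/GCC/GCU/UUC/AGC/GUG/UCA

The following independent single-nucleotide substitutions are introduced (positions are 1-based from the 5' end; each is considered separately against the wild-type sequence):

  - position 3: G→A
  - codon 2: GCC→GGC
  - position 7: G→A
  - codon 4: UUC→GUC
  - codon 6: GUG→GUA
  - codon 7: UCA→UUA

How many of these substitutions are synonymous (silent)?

1

Codon 1: AUG (Met) → AUA (Ile) — missense.
Codon 2: GCC (Ala) → GGC (Gly) — missense.
Codon 3: GCU (Ala) → ACU (Thr) — missense.
Codon 4: UUC (Phe) → GUC (Val) — missense.
Codon 6: GUG (Val) → GUA (Val) — synonymous.
Codon 7: UCA (Ser) → UUA (Leu) — missense.
Synonymous: 1 of 6.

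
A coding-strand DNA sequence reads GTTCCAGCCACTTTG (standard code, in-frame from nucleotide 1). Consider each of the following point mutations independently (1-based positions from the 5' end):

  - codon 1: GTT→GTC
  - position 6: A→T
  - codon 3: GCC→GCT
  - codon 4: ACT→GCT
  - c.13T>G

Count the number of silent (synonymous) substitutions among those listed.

Codon 1: GTT (Val) → GTC (Val) — synonymous.
Codon 2: CCA (Pro) → CCT (Pro) — synonymous.
Codon 3: GCC (Ala) → GCT (Ala) — synonymous.
Codon 4: ACT (Thr) → GCT (Ala) — missense.
Codon 5: TTG (Leu) → GTG (Val) — missense.
Synonymous: 3 of 5.

3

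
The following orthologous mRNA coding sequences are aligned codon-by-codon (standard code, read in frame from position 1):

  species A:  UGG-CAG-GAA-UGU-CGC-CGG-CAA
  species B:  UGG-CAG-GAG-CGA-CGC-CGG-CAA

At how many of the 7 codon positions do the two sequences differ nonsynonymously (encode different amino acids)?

1

Codon 1: UGG Trp / UGG Trp — identical.
Codon 2: CAG Gln / CAG Gln — identical.
Codon 3: GAA Glu / GAG Glu — synonymous.
Codon 4: UGU Cys / CGA Arg — nonsynonymous.
Codon 5: CGC Arg / CGC Arg — identical.
Codon 6: CGG Arg / CGG Arg — identical.
Codon 7: CAA Gln / CAA Gln — identical.
Nonsynonymous differences: 1.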